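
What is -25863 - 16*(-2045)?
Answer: 6857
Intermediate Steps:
-25863 - 16*(-2045) = -25863 - 1*(-32720) = -25863 + 32720 = 6857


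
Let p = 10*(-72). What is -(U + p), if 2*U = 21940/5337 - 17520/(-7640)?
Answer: 730680167/1019367 ≈ 716.80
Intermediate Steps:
p = -720
U = 3264073/1019367 (U = (21940/5337 - 17520/(-7640))/2 = (21940*(1/5337) - 17520*(-1/7640))/2 = (21940/5337 + 438/191)/2 = (½)*(6528146/1019367) = 3264073/1019367 ≈ 3.2021)
-(U + p) = -(3264073/1019367 - 720) = -1*(-730680167/1019367) = 730680167/1019367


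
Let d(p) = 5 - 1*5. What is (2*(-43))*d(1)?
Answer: 0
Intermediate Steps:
d(p) = 0 (d(p) = 5 - 5 = 0)
(2*(-43))*d(1) = (2*(-43))*0 = -86*0 = 0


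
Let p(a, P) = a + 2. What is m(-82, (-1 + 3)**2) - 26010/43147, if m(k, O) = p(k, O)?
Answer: -3477770/43147 ≈ -80.603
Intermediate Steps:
p(a, P) = 2 + a
m(k, O) = 2 + k
m(-82, (-1 + 3)**2) - 26010/43147 = (2 - 82) - 26010/43147 = -80 - 26010*1/43147 = -80 - 26010/43147 = -3477770/43147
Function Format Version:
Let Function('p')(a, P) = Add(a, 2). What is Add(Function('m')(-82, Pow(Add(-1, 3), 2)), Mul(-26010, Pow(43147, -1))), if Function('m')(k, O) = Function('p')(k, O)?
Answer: Rational(-3477770, 43147) ≈ -80.603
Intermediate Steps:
Function('p')(a, P) = Add(2, a)
Function('m')(k, O) = Add(2, k)
Add(Function('m')(-82, Pow(Add(-1, 3), 2)), Mul(-26010, Pow(43147, -1))) = Add(Add(2, -82), Mul(-26010, Pow(43147, -1))) = Add(-80, Mul(-26010, Rational(1, 43147))) = Add(-80, Rational(-26010, 43147)) = Rational(-3477770, 43147)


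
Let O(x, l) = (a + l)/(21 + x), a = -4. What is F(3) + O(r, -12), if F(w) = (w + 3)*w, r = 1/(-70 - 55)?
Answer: 2827/164 ≈ 17.238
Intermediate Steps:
r = -1/125 (r = 1/(-125) = -1/125 ≈ -0.0080000)
O(x, l) = (-4 + l)/(21 + x)
F(w) = w*(3 + w) (F(w) = (3 + w)*w = w*(3 + w))
F(3) + O(r, -12) = 3*(3 + 3) + (-4 - 12)/(21 - 1/125) = 3*6 - 16/(2624/125) = 18 + (125/2624)*(-16) = 18 - 125/164 = 2827/164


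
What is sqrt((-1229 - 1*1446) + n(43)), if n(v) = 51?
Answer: 8*I*sqrt(41) ≈ 51.225*I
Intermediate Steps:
sqrt((-1229 - 1*1446) + n(43)) = sqrt((-1229 - 1*1446) + 51) = sqrt((-1229 - 1446) + 51) = sqrt(-2675 + 51) = sqrt(-2624) = 8*I*sqrt(41)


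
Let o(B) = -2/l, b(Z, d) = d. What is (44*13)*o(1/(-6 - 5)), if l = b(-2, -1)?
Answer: 1144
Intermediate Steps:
l = -1
o(B) = 2 (o(B) = -2/(-1) = -2*(-1) = 2)
(44*13)*o(1/(-6 - 5)) = (44*13)*2 = 572*2 = 1144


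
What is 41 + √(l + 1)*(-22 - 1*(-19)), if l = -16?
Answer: 41 - 3*I*√15 ≈ 41.0 - 11.619*I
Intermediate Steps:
41 + √(l + 1)*(-22 - 1*(-19)) = 41 + √(-16 + 1)*(-22 - 1*(-19)) = 41 + √(-15)*(-22 + 19) = 41 + (I*√15)*(-3) = 41 - 3*I*√15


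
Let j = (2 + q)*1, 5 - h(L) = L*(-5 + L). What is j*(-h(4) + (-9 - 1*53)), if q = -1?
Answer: -71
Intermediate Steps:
h(L) = 5 - L*(-5 + L)
j = 1 (j = (2 - 1)*1 = 1*1 = 1)
j*(-h(4) + (-9 - 1*53)) = 1*(-(5 - 1*4² + 5*4) + (-9 - 1*53)) = 1*(-(5 - 1*16 + 20) + (-9 - 53)) = 1*(-(5 - 16 + 20) - 62) = 1*(-1*9 - 62) = 1*(-9 - 62) = 1*(-71) = -71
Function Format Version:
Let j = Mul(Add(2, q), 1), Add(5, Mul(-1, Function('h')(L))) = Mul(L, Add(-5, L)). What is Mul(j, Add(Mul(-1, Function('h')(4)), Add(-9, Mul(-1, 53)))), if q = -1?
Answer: -71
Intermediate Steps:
Function('h')(L) = Add(5, Mul(-1, L, Add(-5, L))) (Function('h')(L) = Add(5, Mul(-1, Mul(L, Add(-5, L)))) = Add(5, Mul(-1, L, Add(-5, L))))
j = 1 (j = Mul(Add(2, -1), 1) = Mul(1, 1) = 1)
Mul(j, Add(Mul(-1, Function('h')(4)), Add(-9, Mul(-1, 53)))) = Mul(1, Add(Mul(-1, Add(5, Mul(-1, Pow(4, 2)), Mul(5, 4))), Add(-9, Mul(-1, 53)))) = Mul(1, Add(Mul(-1, Add(5, Mul(-1, 16), 20)), Add(-9, -53))) = Mul(1, Add(Mul(-1, Add(5, -16, 20)), -62)) = Mul(1, Add(Mul(-1, 9), -62)) = Mul(1, Add(-9, -62)) = Mul(1, -71) = -71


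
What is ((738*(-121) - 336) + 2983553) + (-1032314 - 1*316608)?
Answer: 1544997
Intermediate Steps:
((738*(-121) - 336) + 2983553) + (-1032314 - 1*316608) = ((-89298 - 336) + 2983553) + (-1032314 - 316608) = (-89634 + 2983553) - 1348922 = 2893919 - 1348922 = 1544997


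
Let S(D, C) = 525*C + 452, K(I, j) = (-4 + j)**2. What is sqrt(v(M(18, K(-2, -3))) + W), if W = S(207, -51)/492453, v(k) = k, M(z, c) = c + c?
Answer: sqrt(2639223662907)/164151 ≈ 9.8968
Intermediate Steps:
S(D, C) = 452 + 525*C
M(z, c) = 2*c
W = -26323/492453 (W = (452 + 525*(-51))/492453 = (452 - 26775)*(1/492453) = -26323*1/492453 = -26323/492453 ≈ -0.053453)
sqrt(v(M(18, K(-2, -3))) + W) = sqrt(2*(-4 - 3)**2 - 26323/492453) = sqrt(2*(-7)**2 - 26323/492453) = sqrt(2*49 - 26323/492453) = sqrt(98 - 26323/492453) = sqrt(48234071/492453) = sqrt(2639223662907)/164151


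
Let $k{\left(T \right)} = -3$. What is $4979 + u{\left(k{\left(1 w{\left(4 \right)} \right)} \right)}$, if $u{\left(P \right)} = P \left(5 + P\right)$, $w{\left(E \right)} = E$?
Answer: $4973$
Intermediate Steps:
$4979 + u{\left(k{\left(1 w{\left(4 \right)} \right)} \right)} = 4979 - 3 \left(5 - 3\right) = 4979 - 6 = 4973$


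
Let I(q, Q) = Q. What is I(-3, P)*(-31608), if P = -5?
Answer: 158040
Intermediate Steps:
I(-3, P)*(-31608) = -5*(-31608) = 158040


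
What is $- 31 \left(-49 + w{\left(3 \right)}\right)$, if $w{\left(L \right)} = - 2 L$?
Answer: $1705$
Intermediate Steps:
$- 31 \left(-49 + w{\left(3 \right)}\right) = - 31 \left(-49 - 6\right) = \left(-31\right) \left(-55\right) = 1705$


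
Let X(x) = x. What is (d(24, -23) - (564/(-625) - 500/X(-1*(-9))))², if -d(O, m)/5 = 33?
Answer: 372770081401/31640625 ≈ 11781.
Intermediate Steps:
d(O, m) = -165 (d(O, m) = -5*33 = -165)
(d(24, -23) - (564/(-625) - 500/X(-1*(-9))))² = (-165 - (564/(-625) - 500/((-1*(-9)))))² = (-165 - (564*(-1/625) - 500/9))² = (-165 - (-564/625 - 500*⅑))² = (-165 - (-564/625 - 500/9))² = (-165 - 1*(-317576/5625))² = (-165 + 317576/5625)² = (-610549/5625)² = 372770081401/31640625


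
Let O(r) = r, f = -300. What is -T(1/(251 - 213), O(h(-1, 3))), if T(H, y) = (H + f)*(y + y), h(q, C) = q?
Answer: -11399/19 ≈ -599.95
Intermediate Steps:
T(H, y) = 2*y*(-300 + H) (T(H, y) = (H - 300)*(y + y) = (-300 + H)*(2*y) = 2*y*(-300 + H))
-T(1/(251 - 213), O(h(-1, 3))) = -2*(-1)*(-300 + 1/(251 - 213)) = -2*(-1)*(-300 + 1/38) = -2*(-1)*(-11399)/38 = -1*11399/19 = -11399/19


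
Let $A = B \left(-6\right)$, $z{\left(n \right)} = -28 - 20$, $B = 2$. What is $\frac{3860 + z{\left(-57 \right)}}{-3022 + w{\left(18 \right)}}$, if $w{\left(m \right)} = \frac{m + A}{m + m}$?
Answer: $- \frac{22872}{18131} \approx -1.2615$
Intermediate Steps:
$z{\left(n \right)} = -48$ ($z{\left(n \right)} = -28 - 20 = -48$)
$A = -12$ ($A = 2 \left(-6\right) = -12$)
$w{\left(m \right)} = \frac{-12 + m}{2 m}$ ($w{\left(m \right)} = \frac{m - 12}{m + m} = \frac{-12 + m}{2 m}$)
$\frac{3860 + z{\left(-57 \right)}}{-3022 + w{\left(18 \right)}} = \frac{3860 - 48}{-3022 + \frac{-12 + 18}{2 \cdot 18}} = \frac{3812}{-3022 + \frac{1}{2} \cdot \frac{1}{18} \cdot 6} = \frac{3812}{-3022 + \frac{1}{6}} = \frac{3812}{- \frac{18131}{6}} = 3812 \left(- \frac{6}{18131}\right) = - \frac{22872}{18131}$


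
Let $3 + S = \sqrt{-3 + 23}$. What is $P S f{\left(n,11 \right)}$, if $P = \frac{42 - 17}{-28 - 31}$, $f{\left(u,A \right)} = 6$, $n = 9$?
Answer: $\frac{450}{59} - \frac{300 \sqrt{5}}{59} \approx -3.7427$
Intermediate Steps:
$S = -3 + 2 \sqrt{5}$ ($S = -3 + \sqrt{-3 + 23} = -3 + \sqrt{20} = -3 + 2 \sqrt{5} \approx 1.4721$)
$P = - \frac{25}{59}$ ($P = \frac{42 + \left(-17 + 0\right)}{-59} = \left(42 - 17\right) \left(- \frac{1}{59}\right) = 25 \left(- \frac{1}{59}\right) = - \frac{25}{59} \approx -0.42373$)
$P S f{\left(n,11 \right)} = - \frac{25 \left(-3 + 2 \sqrt{5}\right)}{59} \cdot 6 = \left(\frac{75}{59} - \frac{50 \sqrt{5}}{59}\right) 6 = \frac{450}{59} - \frac{300 \sqrt{5}}{59}$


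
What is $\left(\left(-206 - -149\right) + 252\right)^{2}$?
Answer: $38025$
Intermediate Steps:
$\left(\left(-206 - -149\right) + 252\right)^{2} = \left(\left(-206 + 149\right) + 252\right)^{2} = \left(-57 + 252\right)^{2} = 195^{2} = 38025$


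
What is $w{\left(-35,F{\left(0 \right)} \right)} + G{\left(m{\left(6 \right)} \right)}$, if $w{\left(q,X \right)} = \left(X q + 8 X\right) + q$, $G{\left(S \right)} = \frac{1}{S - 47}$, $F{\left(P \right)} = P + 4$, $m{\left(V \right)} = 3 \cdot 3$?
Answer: $- \frac{5435}{38} \approx -143.03$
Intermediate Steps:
$m{\left(V \right)} = 9$
$F{\left(P \right)} = 4 + P$
$G{\left(S \right)} = \frac{1}{-47 + S}$
$w{\left(q,X \right)} = q + 8 X + X q$ ($w{\left(q,X \right)} = \left(8 X + X q\right) + q = q + 8 X + X q$)
$w{\left(-35,F{\left(0 \right)} \right)} + G{\left(m{\left(6 \right)} \right)} = \left(-35 + 8 \left(4 + 0\right) + \left(4 + 0\right) \left(-35\right)\right) + \frac{1}{-47 + 9} = \left(-35 + 8 \cdot 4 + 4 \left(-35\right)\right) + \frac{1}{-38} = \left(-35 + 32 - 140\right) - \frac{1}{38} = -143 - \frac{1}{38} = - \frac{5435}{38}$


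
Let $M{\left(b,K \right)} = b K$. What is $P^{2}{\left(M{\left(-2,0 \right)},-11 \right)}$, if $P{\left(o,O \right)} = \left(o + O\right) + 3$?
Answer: $64$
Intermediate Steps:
$M{\left(b,K \right)} = K b$
$P{\left(o,O \right)} = 3 + O + o$ ($P{\left(o,O \right)} = \left(O + o\right) + 3 = 3 + O + o$)
$P^{2}{\left(M{\left(-2,0 \right)},-11 \right)} = \left(3 - 11 + 0 \left(-2\right)\right)^{2} = \left(3 - 11 + 0\right)^{2} = \left(-8\right)^{2} = 64$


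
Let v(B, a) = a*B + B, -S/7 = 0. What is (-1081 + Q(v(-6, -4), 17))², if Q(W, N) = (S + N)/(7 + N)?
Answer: 672209329/576 ≈ 1.1670e+6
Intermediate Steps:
S = 0 (S = -7*0 = 0)
v(B, a) = B + B*a (v(B, a) = B*a + B = B + B*a)
Q(W, N) = N/(7 + N) (Q(W, N) = (0 + N)/(7 + N) = N/(7 + N))
(-1081 + Q(v(-6, -4), 17))² = (-1081 + 17/(7 + 17))² = (-1081 + 17/24)² = (-25927/24)² = 672209329/576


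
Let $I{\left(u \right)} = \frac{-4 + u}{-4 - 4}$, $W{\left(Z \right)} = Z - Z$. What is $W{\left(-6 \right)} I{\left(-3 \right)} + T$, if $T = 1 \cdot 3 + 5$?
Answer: $8$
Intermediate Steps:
$W{\left(Z \right)} = 0$
$I{\left(u \right)} = \frac{1}{2} - \frac{u}{8}$ ($I{\left(u \right)} = \frac{-4 + u}{-8} = \left(-4 + u\right) \left(- \frac{1}{8}\right) = \frac{1}{2} - \frac{u}{8}$)
$T = 8$ ($T = 3 + 5 = 8$)
$W{\left(-6 \right)} I{\left(-3 \right)} + T = 0 \left(\frac{1}{2} - - \frac{3}{8}\right) + 8 = 0 \left(\frac{1}{2} + \frac{3}{8}\right) + 8 = 0 \cdot \frac{7}{8} + 8 = 0 + 8 = 8$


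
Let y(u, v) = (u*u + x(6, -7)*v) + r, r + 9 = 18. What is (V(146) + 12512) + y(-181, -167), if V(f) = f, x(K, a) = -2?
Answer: 45762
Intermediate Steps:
r = 9 (r = -9 + 18 = 9)
y(u, v) = 9 + u² - 2*v (y(u, v) = (u*u - 2*v) + 9 = (u² - 2*v) + 9 = 9 + u² - 2*v)
(V(146) + 12512) + y(-181, -167) = (146 + 12512) + (9 + (-181)² - 2*(-167)) = 12658 + (9 + 32761 + 334) = 12658 + 33104 = 45762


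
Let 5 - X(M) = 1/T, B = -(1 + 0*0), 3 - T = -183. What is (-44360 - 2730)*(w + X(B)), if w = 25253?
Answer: -110614103915/93 ≈ -1.1894e+9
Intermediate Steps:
T = 186 (T = 3 - 1*(-183) = 3 + 183 = 186)
B = -1 (B = -(1 + 0) = -1*1 = -1)
X(M) = 929/186 (X(M) = 5 - 1/186 = 929/186)
(-44360 - 2730)*(w + X(B)) = (-44360 - 2730)*(25253 + 929/186) = -47090*4697987/186 = -110614103915/93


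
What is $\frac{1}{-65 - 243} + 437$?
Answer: $\frac{134595}{308} \approx 437.0$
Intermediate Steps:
$\frac{1}{-65 - 243} + 437 = \frac{1}{-308} + 437 = - \frac{1}{308} + 437 = \frac{134595}{308}$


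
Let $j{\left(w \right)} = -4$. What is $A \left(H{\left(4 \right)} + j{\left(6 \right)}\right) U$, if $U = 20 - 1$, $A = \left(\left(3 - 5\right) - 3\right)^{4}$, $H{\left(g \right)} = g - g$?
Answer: $-47500$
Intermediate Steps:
$H{\left(g \right)} = 0$
$A = 625$ ($A = \left(\left(3 - 5\right) - 3\right)^{4} = \left(-2 - 3\right)^{4} = \left(-5\right)^{4} = 625$)
$U = 19$ ($U = 20 - 1 = 19$)
$A \left(H{\left(4 \right)} + j{\left(6 \right)}\right) U = 625 \left(0 - 4\right) 19 = 625 \left(-4\right) 19 = \left(-2500\right) 19 = -47500$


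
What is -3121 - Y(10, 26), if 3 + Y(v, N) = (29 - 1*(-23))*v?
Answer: -3638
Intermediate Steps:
Y(v, N) = -3 + 52*v (Y(v, N) = -3 + (29 - 1*(-23))*v = -3 + (29 + 23)*v = -3 + 52*v)
-3121 - Y(10, 26) = -3121 - (-3 + 52*10) = -3121 - (-3 + 520) = -3121 - 1*517 = -3121 - 517 = -3638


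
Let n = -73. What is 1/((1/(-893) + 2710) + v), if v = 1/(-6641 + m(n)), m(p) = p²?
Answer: 1171616/3175077155 ≈ 0.00036900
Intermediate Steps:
v = -1/1312 (v = 1/(-6641 + (-73)²) = 1/(-6641 + 5329) = 1/(-1312) = -1/1312 ≈ -0.00076220)
1/((1/(-893) + 2710) + v) = 1/((1/(-893) + 2710) - 1/1312) = 1/((-1/893 + 2710) - 1/1312) = 1/(2420029/893 - 1/1312) = 1/(3175077155/1171616) = 1171616/3175077155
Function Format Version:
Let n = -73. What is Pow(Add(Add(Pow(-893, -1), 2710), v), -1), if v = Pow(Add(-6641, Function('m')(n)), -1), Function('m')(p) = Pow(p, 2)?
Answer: Rational(1171616, 3175077155) ≈ 0.00036900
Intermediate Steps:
v = Rational(-1, 1312) (v = Pow(Add(-6641, Pow(-73, 2)), -1) = Pow(Add(-6641, 5329), -1) = Pow(-1312, -1) = Rational(-1, 1312) ≈ -0.00076220)
Pow(Add(Add(Pow(-893, -1), 2710), v), -1) = Pow(Add(Add(Pow(-893, -1), 2710), Rational(-1, 1312)), -1) = Pow(Add(Add(Rational(-1, 893), 2710), Rational(-1, 1312)), -1) = Pow(Add(Rational(2420029, 893), Rational(-1, 1312)), -1) = Pow(Rational(3175077155, 1171616), -1) = Rational(1171616, 3175077155)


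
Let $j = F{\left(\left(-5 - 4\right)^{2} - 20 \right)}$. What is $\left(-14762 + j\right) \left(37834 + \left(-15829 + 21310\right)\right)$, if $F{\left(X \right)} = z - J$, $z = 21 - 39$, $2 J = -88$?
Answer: $-638289840$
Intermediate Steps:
$J = -44$ ($J = \frac{1}{2} \left(-88\right) = -44$)
$z = -18$
$F{\left(X \right)} = 26$ ($F{\left(X \right)} = -18 - -44 = -18 + 44 = 26$)
$j = 26$
$\left(-14762 + j\right) \left(37834 + \left(-15829 + 21310\right)\right) = \left(-14762 + 26\right) \left(37834 + \left(-15829 + 21310\right)\right) = - 14736 \left(37834 + 5481\right) = \left(-14736\right) 43315 = -638289840$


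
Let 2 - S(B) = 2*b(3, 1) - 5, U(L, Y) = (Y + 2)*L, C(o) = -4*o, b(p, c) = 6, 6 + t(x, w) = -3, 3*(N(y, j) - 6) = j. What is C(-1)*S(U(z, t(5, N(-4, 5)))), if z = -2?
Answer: -20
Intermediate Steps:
N(y, j) = 6 + j/3
t(x, w) = -9 (t(x, w) = -6 - 3 = -9)
U(L, Y) = L*(2 + Y) (U(L, Y) = (2 + Y)*L = L*(2 + Y))
S(B) = -5 (S(B) = 2 - (2*6 - 5) = 2 - (12 - 5) = 2 - 1*7 = 2 - 7 = -5)
C(-1)*S(U(z, t(5, N(-4, 5)))) = -4*(-1)*(-5) = 4*(-5) = -20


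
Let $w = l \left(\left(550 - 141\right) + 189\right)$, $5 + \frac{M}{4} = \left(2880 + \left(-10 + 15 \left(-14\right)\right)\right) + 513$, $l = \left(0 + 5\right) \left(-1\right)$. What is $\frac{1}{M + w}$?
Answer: $\frac{1}{9682} \approx 0.00010328$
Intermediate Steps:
$l = -5$ ($l = 5 \left(-1\right) = -5$)
$M = 12672$ ($M = -20 + 4 \left(\left(2880 + \left(-10 + 15 \left(-14\right)\right)\right) + 513\right) = -20 + 4 \left(\left(2880 - 220\right) + 513\right) = -20 + 4 \left(2660 + 513\right) = -20 + 4 \cdot 3173 = -20 + 12692 = 12672$)
$w = -2990$ ($w = - 5 \left(\left(550 - 141\right) + 189\right) = - 5 \left(409 + 189\right) = \left(-5\right) 598 = -2990$)
$\frac{1}{M + w} = \frac{1}{12672 - 2990} = \frac{1}{9682}$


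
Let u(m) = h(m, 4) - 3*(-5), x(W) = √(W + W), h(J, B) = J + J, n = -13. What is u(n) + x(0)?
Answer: -11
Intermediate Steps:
h(J, B) = 2*J
x(W) = √2*√W (x(W) = √(2*W) = √2*√W)
u(m) = 15 + 2*m (u(m) = 2*m - 3*(-5) = 2*m + 15 = 15 + 2*m)
u(n) + x(0) = (15 + 2*(-13)) + √2*√0 = (15 - 26) + √2*0 = -11 + 0 = -11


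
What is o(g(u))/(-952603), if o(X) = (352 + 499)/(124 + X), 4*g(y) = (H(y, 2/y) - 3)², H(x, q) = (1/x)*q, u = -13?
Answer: -97221644/13737755544443 ≈ -7.0770e-6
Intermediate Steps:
H(x, q) = q/x
g(y) = (-3 + 2/y²)²/4 (g(y) = ((2/y)/y - 3)²/4 = (2/y² - 3)²/4 = (-3 + 2/y²)²/4)
o(X) = 851/(124 + X)
o(g(u))/(-952603) = (851/(124 + (¼)*(2 - 3*(-13)²)²/(-13)⁴))/(-952603) = (851/(124 + (¼)*(1/28561)*(2 - 3*169)²))*(-1/952603) = (851/(124 + (¼)*(1/28561)*(2 - 507)²))*(-1/952603) = (851/(124 + (¼)*(1/28561)*(-505)²))*(-1/952603) = (851/(124 + (¼)*(1/28561)*255025))*(-1/952603) = (851/(124 + 255025/114244))*(-1/952603) = (851/(14421281/114244))*(-1/952603) = (851*(114244/14421281))*(-1/952603) = (97221644/14421281)*(-1/952603) = -97221644/13737755544443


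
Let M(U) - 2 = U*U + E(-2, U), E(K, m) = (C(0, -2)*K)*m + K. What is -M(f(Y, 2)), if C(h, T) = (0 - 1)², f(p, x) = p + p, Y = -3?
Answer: -48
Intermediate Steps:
f(p, x) = 2*p
C(h, T) = 1 (C(h, T) = (-1)² = 1)
E(K, m) = K + K*m (E(K, m) = (1*K)*m + K = K*m + K = K + K*m)
M(U) = U² - 2*U (M(U) = 2 + (U*U - 2*(1 + U)) = 2 + (U² + (-2 - 2*U)) = 2 + (-2 + U² - 2*U) = U² - 2*U)
-M(f(Y, 2)) = -2*(-3)*(-2 + 2*(-3)) = -(-6)*(-2 - 6) = -(-6)*(-8) = -1*48 = -48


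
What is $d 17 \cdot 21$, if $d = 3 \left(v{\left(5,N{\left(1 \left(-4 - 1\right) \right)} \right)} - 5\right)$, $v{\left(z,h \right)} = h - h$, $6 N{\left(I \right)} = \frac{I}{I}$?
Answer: $-5355$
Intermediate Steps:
$N{\left(I \right)} = \frac{1}{6}$ ($N{\left(I \right)} = \frac{I \frac{1}{I}}{6} = \frac{1}{6} \cdot 1 = \frac{1}{6}$)
$v{\left(z,h \right)} = 0$
$d = -15$ ($d = 3 \left(0 - 5\right) = 3 \left(-5\right) = -15$)
$d 17 \cdot 21 = \left(-15\right) 17 \cdot 21 = \left(-255\right) 21 = -5355$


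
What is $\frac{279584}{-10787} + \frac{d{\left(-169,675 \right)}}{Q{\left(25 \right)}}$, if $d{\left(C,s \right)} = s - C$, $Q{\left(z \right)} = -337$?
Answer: $- \frac{103324036}{3635219} \approx -28.423$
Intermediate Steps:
$\frac{279584}{-10787} + \frac{d{\left(-169,675 \right)}}{Q{\left(25 \right)}} = \frac{279584}{-10787} + \frac{675 - -169}{-337} = 279584 \left(- \frac{1}{10787}\right) + \left(675 + 169\right) \left(- \frac{1}{337}\right) = - \frac{279584}{10787} + 844 \left(- \frac{1}{337}\right) = - \frac{279584}{10787} - \frac{844}{337} = - \frac{103324036}{3635219}$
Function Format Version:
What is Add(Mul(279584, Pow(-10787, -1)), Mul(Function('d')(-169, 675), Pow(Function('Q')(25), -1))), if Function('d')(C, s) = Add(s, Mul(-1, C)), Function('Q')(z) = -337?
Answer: Rational(-103324036, 3635219) ≈ -28.423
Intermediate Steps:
Add(Mul(279584, Pow(-10787, -1)), Mul(Function('d')(-169, 675), Pow(Function('Q')(25), -1))) = Add(Mul(279584, Pow(-10787, -1)), Mul(Add(675, Mul(-1, -169)), Pow(-337, -1))) = Add(Mul(279584, Rational(-1, 10787)), Mul(Add(675, 169), Rational(-1, 337))) = Add(Rational(-279584, 10787), Mul(844, Rational(-1, 337))) = Add(Rational(-279584, 10787), Rational(-844, 337)) = Rational(-103324036, 3635219)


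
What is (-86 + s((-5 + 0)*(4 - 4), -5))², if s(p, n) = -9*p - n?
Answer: 6561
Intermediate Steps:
s(p, n) = -n - 9*p
(-86 + s((-5 + 0)*(4 - 4), -5))² = (-86 + (-1*(-5) - 9*(-5 + 0)*(4 - 4)))² = (-86 + (5 - (-45)*0))² = (-86 + (5 - 9*0))² = (-86 + (5 + 0))² = (-86 + 5)² = (-81)² = 6561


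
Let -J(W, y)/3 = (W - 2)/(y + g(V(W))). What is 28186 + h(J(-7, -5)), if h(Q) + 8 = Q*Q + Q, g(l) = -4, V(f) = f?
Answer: 28184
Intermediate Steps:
J(W, y) = -3*(-2 + W)/(-4 + y) (J(W, y) = -3*(W - 2)/(y - 4) = -3*(-2 + W)/(-4 + y))
h(Q) = -8 + Q + Q² (h(Q) = -8 + (Q*Q + Q) = -8 + (Q² + Q) = -8 + (Q + Q²) = -8 + Q + Q²)
28186 + h(J(-7, -5)) = 28186 + (-8 + 3*(2 - 1*(-7))/(-4 - 5) + (3*(2 - 1*(-7))/(-4 - 5))²) = 28186 + (-8 + 3*(2 + 7)/(-9) + (3*(2 + 7)/(-9))²) = 28186 + (-8 + 3*(-⅑)*9 + (3*(-⅑)*9)²) = 28186 + (-8 - 3 + (-3)²) = 28186 + (-8 - 3 + 9) = 28186 - 2 = 28184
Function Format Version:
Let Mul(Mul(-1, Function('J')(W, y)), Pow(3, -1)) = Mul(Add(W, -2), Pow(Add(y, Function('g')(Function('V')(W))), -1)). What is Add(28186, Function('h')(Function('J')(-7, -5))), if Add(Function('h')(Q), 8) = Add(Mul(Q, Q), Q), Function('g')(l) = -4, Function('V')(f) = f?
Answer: 28184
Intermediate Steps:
Function('J')(W, y) = Mul(-3, Pow(Add(-4, y), -1), Add(-2, W)) (Function('J')(W, y) = Mul(-3, Mul(Add(W, -2), Pow(Add(y, -4), -1))) = Mul(-3, Mul(Add(-2, W), Pow(Add(-4, y), -1))) = Mul(-3, Mul(Pow(Add(-4, y), -1), Add(-2, W))) = Mul(-3, Pow(Add(-4, y), -1), Add(-2, W)))
Function('h')(Q) = Add(-8, Q, Pow(Q, 2)) (Function('h')(Q) = Add(-8, Add(Mul(Q, Q), Q)) = Add(-8, Add(Pow(Q, 2), Q)) = Add(-8, Add(Q, Pow(Q, 2))) = Add(-8, Q, Pow(Q, 2)))
Add(28186, Function('h')(Function('J')(-7, -5))) = Add(28186, Add(-8, Mul(3, Pow(Add(-4, -5), -1), Add(2, Mul(-1, -7))), Pow(Mul(3, Pow(Add(-4, -5), -1), Add(2, Mul(-1, -7))), 2))) = Add(28186, Add(-8, Mul(3, Pow(-9, -1), Add(2, 7)), Pow(Mul(3, Pow(-9, -1), Add(2, 7)), 2))) = Add(28186, Add(-8, Mul(3, Rational(-1, 9), 9), Pow(Mul(3, Rational(-1, 9), 9), 2))) = Add(28186, Add(-8, -3, Pow(-3, 2))) = Add(28186, Add(-8, -3, 9)) = Add(28186, -2) = 28184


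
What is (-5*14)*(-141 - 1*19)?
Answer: 11200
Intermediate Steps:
(-5*14)*(-141 - 1*19) = -70*(-141 - 19) = -70*(-160) = 11200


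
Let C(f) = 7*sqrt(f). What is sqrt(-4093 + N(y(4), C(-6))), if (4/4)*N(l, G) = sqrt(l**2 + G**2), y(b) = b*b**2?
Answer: sqrt(-4093 + sqrt(3802)) ≈ 63.493*I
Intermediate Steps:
y(b) = b**3
N(l, G) = sqrt(G**2 + l**2) (N(l, G) = sqrt(l**2 + G**2) = sqrt(G**2 + l**2))
sqrt(-4093 + N(y(4), C(-6))) = sqrt(-4093 + sqrt((7*sqrt(-6))**2 + (4**3)**2)) = sqrt(-4093 + sqrt((7*(I*sqrt(6)))**2 + 64**2)) = sqrt(-4093 + sqrt((7*I*sqrt(6))**2 + 4096)) = sqrt(-4093 + sqrt(-294 + 4096)) = sqrt(-4093 + sqrt(3802))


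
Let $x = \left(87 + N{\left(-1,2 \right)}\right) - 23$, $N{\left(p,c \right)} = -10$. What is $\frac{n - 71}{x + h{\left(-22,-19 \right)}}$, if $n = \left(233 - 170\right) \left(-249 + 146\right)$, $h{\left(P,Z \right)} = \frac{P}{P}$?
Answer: $- \frac{1312}{11} \approx -119.27$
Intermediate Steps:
$h{\left(P,Z \right)} = 1$
$n = -6489$ ($n = 63 \left(-103\right) = -6489$)
$x = 54$ ($x = \left(87 - 10\right) - 23 = 77 - 23 = 54$)
$\frac{n - 71}{x + h{\left(-22,-19 \right)}} = \frac{-6489 - 71}{54 + 1} = \frac{1}{55} \left(-6560\right) = - \frac{1312}{11}$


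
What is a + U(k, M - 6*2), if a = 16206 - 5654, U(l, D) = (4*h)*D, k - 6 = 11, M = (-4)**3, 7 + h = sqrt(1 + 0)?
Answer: 12376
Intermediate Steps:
h = -6 (h = -7 + sqrt(1 + 0) = -7 + sqrt(1) = -7 + 1 = -6)
M = -64
k = 17 (k = 6 + 11 = 17)
U(l, D) = -24*D (U(l, D) = (4*(-6))*D = -24*D)
a = 10552
a + U(k, M - 6*2) = 10552 - 24*(-64 - 6*2) = 10552 - 24*(-64 - 12) = 10552 - 24*(-76) = 10552 + 1824 = 12376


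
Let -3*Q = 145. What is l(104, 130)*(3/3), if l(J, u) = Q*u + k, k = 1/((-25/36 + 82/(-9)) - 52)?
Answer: -41941358/6675 ≈ -6283.4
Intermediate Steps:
Q = -145/3 (Q = -⅓*145 = -145/3 ≈ -48.333)
k = -36/2225 (k = 1/((-25*1/36 + 82*(-⅑)) - 52) = 1/((-25/36 - 82/9) - 52) = 1/(-353/36 - 52) = 1/(-2225/36) = -36/2225 ≈ -0.016180)
l(J, u) = -36/2225 - 145*u/3 (l(J, u) = -145*u/3 - 36/2225 = -36/2225 - 145*u/3)
l(104, 130)*(3/3) = (-36/2225 - 145/3*130)*(3/3) = (-36/2225 - 18850/3)*(3*(⅓)) = -41941358/6675*1 = -41941358/6675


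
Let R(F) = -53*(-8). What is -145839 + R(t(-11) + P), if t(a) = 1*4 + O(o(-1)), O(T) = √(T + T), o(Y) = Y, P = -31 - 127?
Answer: -145415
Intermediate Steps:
P = -158
O(T) = √2*√T (O(T) = √(2*T) = √2*√T)
t(a) = 4 + I*√2 (t(a) = 1*4 + √2*√(-1) = 4 + √2*I = 4 + I*√2)
R(F) = 424
-145839 + R(t(-11) + P) = -145839 + 424 = -145415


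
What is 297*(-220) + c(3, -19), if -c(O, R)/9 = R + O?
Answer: -65196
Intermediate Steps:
c(O, R) = -9*O - 9*R (c(O, R) = -9*(R + O) = -9*(O + R) = -9*O - 9*R)
297*(-220) + c(3, -19) = 297*(-220) + (-9*3 - 9*(-19)) = -65340 + (-27 + 171) = -65340 + 144 = -65196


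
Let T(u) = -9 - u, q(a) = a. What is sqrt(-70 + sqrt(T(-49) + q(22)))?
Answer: sqrt(-70 + sqrt(62)) ≈ 7.882*I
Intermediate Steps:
sqrt(-70 + sqrt(T(-49) + q(22))) = sqrt(-70 + sqrt((-9 - 1*(-49)) + 22)) = sqrt(-70 + sqrt((-9 + 49) + 22)) = sqrt(-70 + sqrt(40 + 22)) = sqrt(-70 + sqrt(62))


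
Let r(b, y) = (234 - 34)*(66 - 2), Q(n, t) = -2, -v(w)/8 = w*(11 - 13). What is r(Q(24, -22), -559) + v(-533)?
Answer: 4272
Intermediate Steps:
v(w) = 16*w (v(w) = -8*w*(11 - 13) = -8*w*(-2) = -(-16)*w = 16*w)
r(b, y) = 12800 (r(b, y) = 200*64 = 12800)
r(Q(24, -22), -559) + v(-533) = 12800 + 16*(-533) = 12800 - 8528 = 4272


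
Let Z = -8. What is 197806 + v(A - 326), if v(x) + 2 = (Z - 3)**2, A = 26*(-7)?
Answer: 197925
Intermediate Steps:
A = -182
v(x) = 119 (v(x) = -2 + (-8 - 3)**2 = -2 + (-11)**2 = -2 + 121 = 119)
197806 + v(A - 326) = 197806 + 119 = 197925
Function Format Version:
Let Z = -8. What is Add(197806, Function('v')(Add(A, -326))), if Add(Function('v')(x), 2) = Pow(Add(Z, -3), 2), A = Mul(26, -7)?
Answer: 197925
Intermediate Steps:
A = -182
Function('v')(x) = 119 (Function('v')(x) = Add(-2, Pow(Add(-8, -3), 2)) = Add(-2, Pow(-11, 2)) = Add(-2, 121) = 119)
Add(197806, Function('v')(Add(A, -326))) = Add(197806, 119) = 197925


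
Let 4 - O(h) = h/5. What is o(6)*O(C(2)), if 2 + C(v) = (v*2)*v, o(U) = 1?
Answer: 14/5 ≈ 2.8000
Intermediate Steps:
C(v) = -2 + 2*v² (C(v) = -2 + (v*2)*v = -2 + (2*v)*v = -2 + 2*v²)
O(h) = 4 - h/5
o(6)*O(C(2)) = 1*(4 - (-2 + 2*2²)/5) = 1*(4 - (-2 + 2*4)/5) = 1*(4 - (-2 + 8)/5) = 1*(4 - ⅕*6) = 1*(4 - 6/5) = 1*(14/5) = 14/5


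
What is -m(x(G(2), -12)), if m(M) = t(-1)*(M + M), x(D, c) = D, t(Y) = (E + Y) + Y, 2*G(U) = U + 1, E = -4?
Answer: 18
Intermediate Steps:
G(U) = 1/2 + U/2 (G(U) = (U + 1)/2 = (1 + U)/2 = 1/2 + U/2)
t(Y) = -4 + 2*Y (t(Y) = (-4 + Y) + Y = -4 + 2*Y)
m(M) = -12*M (m(M) = (-4 + 2*(-1))*(M + M) = (-4 - 2)*(2*M) = -12*M)
-m(x(G(2), -12)) = -(-12)*(1/2 + (1/2)*2) = -(-12)*(1/2 + 1) = -(-12)*3/2 = -1*(-18) = 18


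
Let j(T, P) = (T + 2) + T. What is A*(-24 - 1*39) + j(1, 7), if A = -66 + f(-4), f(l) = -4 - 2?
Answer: 4540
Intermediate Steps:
j(T, P) = 2 + 2*T (j(T, P) = (2 + T) + T = 2 + 2*T)
f(l) = -6
A = -72 (A = -66 - 6 = -72)
A*(-24 - 1*39) + j(1, 7) = -72*(-24 - 1*39) + (2 + 2*1) = -72*(-24 - 39) + (2 + 2) = -72*(-63) + 4 = 4536 + 4 = 4540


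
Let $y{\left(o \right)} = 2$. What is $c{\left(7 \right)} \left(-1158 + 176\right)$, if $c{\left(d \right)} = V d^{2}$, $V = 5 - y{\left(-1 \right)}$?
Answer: $-144354$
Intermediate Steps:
$V = 3$ ($V = 5 - 2 = 3$)
$c{\left(d \right)} = 3 d^{2}$
$c{\left(7 \right)} \left(-1158 + 176\right) = 3 \cdot 7^{2} \left(-1158 + 176\right) = 3 \cdot 49 \left(-982\right) = 147 \left(-982\right) = -144354$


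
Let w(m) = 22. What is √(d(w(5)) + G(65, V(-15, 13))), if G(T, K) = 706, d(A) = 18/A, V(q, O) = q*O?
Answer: 5*√3421/11 ≈ 26.586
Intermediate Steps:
V(q, O) = O*q
√(d(w(5)) + G(65, V(-15, 13))) = √(18/22 + 706) = √(18*(1/22) + 706) = √(9/11 + 706) = √(7775/11) = 5*√3421/11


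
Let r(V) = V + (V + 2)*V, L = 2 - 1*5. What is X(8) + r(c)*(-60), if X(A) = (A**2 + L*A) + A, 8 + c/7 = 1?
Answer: -135192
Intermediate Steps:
c = -49 (c = -56 + 7*1 = -56 + 7 = -49)
L = -3 (L = 2 - 5 = -3)
X(A) = A**2 - 2*A (X(A) = (A**2 - 3*A) + A = A**2 - 2*A)
r(V) = V + V*(2 + V) (r(V) = V + (2 + V)*V = V + V*(2 + V))
X(8) + r(c)*(-60) = 8*(-2 + 8) - 49*(3 - 49)*(-60) = 8*6 - 49*(-46)*(-60) = 48 + 2254*(-60) = 48 - 135240 = -135192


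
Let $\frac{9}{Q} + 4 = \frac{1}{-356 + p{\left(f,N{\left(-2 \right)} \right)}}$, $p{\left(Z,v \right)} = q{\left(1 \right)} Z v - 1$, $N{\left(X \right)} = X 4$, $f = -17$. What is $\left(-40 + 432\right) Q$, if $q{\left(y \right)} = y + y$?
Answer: $- \frac{299880}{341} \approx -879.41$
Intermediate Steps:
$N{\left(X \right)} = 4 X$
$q{\left(y \right)} = 2 y$
$p{\left(Z,v \right)} = -1 + 2 Z v$ ($p{\left(Z,v \right)} = 2 \cdot 1 Z v - 1 = 2 Z v - 1 = -1 + 2 Z v$)
$Q = - \frac{765}{341}$ ($Q = \frac{9}{-4 + \frac{1}{-356 - \left(1 + 34 \cdot 4 \left(-2\right)\right)}} = \frac{9}{-4 + \frac{1}{-356 - \left(1 + 34 \left(-8\right)\right)}} = \frac{9}{-4 + \frac{1}{-356 + \left(-1 + 272\right)}} = \frac{9}{-4 + \frac{1}{-356 + 271}} = \frac{9}{-4 + \frac{1}{-85}} = \frac{9}{-4 - \frac{1}{85}} = \frac{9}{- \frac{341}{85}} = 9 \left(- \frac{85}{341}\right) = - \frac{765}{341} \approx -2.2434$)
$\left(-40 + 432\right) Q = \left(-40 + 432\right) \left(- \frac{765}{341}\right) = 392 \left(- \frac{765}{341}\right) = - \frac{299880}{341}$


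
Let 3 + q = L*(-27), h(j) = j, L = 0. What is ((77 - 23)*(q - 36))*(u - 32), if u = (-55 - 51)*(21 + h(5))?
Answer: 5871528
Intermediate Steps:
q = -3 (q = -3 + 0*(-27) = -3 + 0 = -3)
u = -2756 (u = (-55 - 51)*(21 + 5) = -106*26 = -2756)
((77 - 23)*(q - 36))*(u - 32) = ((77 - 23)*(-3 - 36))*(-2756 - 32) = (54*(-39))*(-2788) = -2106*(-2788) = 5871528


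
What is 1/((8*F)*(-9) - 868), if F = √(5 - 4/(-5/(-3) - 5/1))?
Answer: -35/29084 + 9*√155/450802 ≈ -0.00095486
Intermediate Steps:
F = √155/5 (F = √(5 - 4/(-5*(-⅓) - 5*1)) = √(5 - 4/(5/3 - 5)) = √(5 - 4/(-10/3)) = √(5 - 4*(-3/10)) = √(5 + 6/5) = √(31/5) = √155/5 ≈ 2.4900)
1/((8*F)*(-9) - 868) = 1/((8*(√155/5))*(-9) - 868) = 1/((8*√155/5)*(-9) - 868) = 1/(-72*√155/5 - 868) = 1/(-868 - 72*√155/5)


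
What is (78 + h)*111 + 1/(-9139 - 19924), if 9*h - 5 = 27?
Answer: 789292951/87189 ≈ 9052.7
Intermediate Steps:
h = 32/9 (h = 5/9 + (⅑)*27 = 5/9 + 3 = 32/9 ≈ 3.5556)
(78 + h)*111 + 1/(-9139 - 19924) = (78 + 32/9)*111 + 1/(-9139 - 19924) = (734/9)*111 + 1/(-29063) = 27158/3 - 1/29063 = 789292951/87189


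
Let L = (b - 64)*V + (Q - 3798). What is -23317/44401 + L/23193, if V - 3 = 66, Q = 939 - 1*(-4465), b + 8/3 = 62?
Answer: -23037157/49037733 ≈ -0.46978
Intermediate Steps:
b = 178/3 (b = -8/3 + 62 = 178/3 ≈ 59.333)
Q = 5404 (Q = 939 + 4465 = 5404)
V = 69 (V = 3 + 66 = 69)
L = 1284 (L = (178/3 - 64)*69 + (5404 - 3798) = -14/3*69 + 1606 = -322 + 1606 = 1284)
-23317/44401 + L/23193 = -23317/44401 + 1284/23193 = -23317*1/44401 + 1284*(1/23193) = -3331/6343 + 428/7731 = -23037157/49037733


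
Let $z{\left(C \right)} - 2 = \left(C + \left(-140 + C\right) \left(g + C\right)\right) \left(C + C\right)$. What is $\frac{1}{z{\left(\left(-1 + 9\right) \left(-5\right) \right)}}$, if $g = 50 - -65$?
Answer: $\frac{1}{1083202} \approx 9.2319 \cdot 10^{-7}$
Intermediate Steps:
$g = 115$ ($g = 50 + 65 = 115$)
$z{\left(C \right)} = 2 + 2 C \left(C + \left(-140 + C\right) \left(115 + C\right)\right)$ ($z{\left(C \right)} = 2 + \left(C + \left(-140 + C\right) \left(115 + C\right)\right) \left(C + C\right) = 2 + \left(C + \left(-140 + C\right) \left(115 + C\right)\right) 2 C = 2 + 2 C \left(C + \left(-140 + C\right) \left(115 + C\right)\right)$)
$\frac{1}{z{\left(\left(-1 + 9\right) \left(-5\right) \right)}} = \frac{1}{2 - 32200 \left(-1 + 9\right) \left(-5\right) - 48 \left(\left(-1 + 9\right) \left(-5\right)\right)^{2} + 2 \left(\left(-1 + 9\right) \left(-5\right)\right)^{3}} = \frac{1}{2 - 32200 \cdot 8 \left(-5\right) - 48 \left(8 \left(-5\right)\right)^{2} + 2 \left(8 \left(-5\right)\right)^{3}} = \frac{1}{2 - -1288000 - 48 \left(-40\right)^{2} + 2 \left(-40\right)^{3}} = \frac{1}{2 + 1288000 - 76800 + 2 \left(-64000\right)} = \frac{1}{2 + 1288000 - 76800 - 128000} = \frac{1}{1083202}$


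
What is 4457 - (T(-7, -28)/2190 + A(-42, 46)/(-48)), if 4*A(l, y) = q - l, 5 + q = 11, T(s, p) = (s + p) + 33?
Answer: 19522759/4380 ≈ 4457.3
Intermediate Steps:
T(s, p) = 33 + p + s (T(s, p) = (p + s) + 33 = 33 + p + s)
q = 6 (q = -5 + 11 = 6)
A(l, y) = 3/2 - l/4 (A(l, y) = (6 - l)/4 = 3/2 - l/4)
4457 - (T(-7, -28)/2190 + A(-42, 46)/(-48)) = 4457 - ((33 - 28 - 7)/2190 + (3/2 - 1/4*(-42))/(-48)) = 4457 - (-2*1/2190 + (3/2 + 21/2)*(-1/48)) = 4457 - (-1/1095 + 12*(-1/48)) = 4457 - (-1/1095 - 1/4) = 4457 - 1*(-1099/4380) = 4457 + 1099/4380 = 19522759/4380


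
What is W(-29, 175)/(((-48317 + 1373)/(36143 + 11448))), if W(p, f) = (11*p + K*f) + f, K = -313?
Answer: 2613650129/46944 ≈ 55676.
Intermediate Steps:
W(p, f) = -312*f + 11*p (W(p, f) = (11*p - 313*f) + f = (-313*f + 11*p) + f = -312*f + 11*p)
W(-29, 175)/(((-48317 + 1373)/(36143 + 11448))) = (-312*175 + 11*(-29))/(((-48317 + 1373)/(36143 + 11448))) = (-54600 - 319)/((-46944/47591)) = -54919/((-46944*1/47591)) = -54919/(-46944/47591) = -54919*(-47591/46944) = 2613650129/46944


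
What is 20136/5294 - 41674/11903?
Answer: 9528326/31507241 ≈ 0.30242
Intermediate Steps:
20136/5294 - 41674/11903 = 20136*(1/5294) - 41674*1/11903 = 10068/2647 - 41674/11903 = 9528326/31507241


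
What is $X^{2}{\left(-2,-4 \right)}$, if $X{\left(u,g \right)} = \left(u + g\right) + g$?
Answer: $100$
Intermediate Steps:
$X{\left(u,g \right)} = u + 2 g$ ($X{\left(u,g \right)} = \left(g + u\right) + g = u + 2 g$)
$X^{2}{\left(-2,-4 \right)} = \left(-2 + 2 \left(-4\right)\right)^{2} = \left(-2 - 8\right)^{2} = \left(-10\right)^{2} = 100$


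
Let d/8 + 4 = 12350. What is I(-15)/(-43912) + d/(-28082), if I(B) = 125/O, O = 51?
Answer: -110597815733/31444987992 ≈ -3.5172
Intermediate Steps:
I(B) = 125/51
d = 98768 (d = -32 + 8*12350 = -32 + 98800 = 98768)
I(-15)/(-43912) + d/(-28082) = (125/51)/(-43912) + 98768/(-28082) = (125/51)*(-1/43912) + 98768*(-1/28082) = -125/2239512 - 49384/14041 = -110597815733/31444987992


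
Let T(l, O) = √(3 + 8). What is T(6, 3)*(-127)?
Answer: -127*√11 ≈ -421.21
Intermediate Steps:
T(l, O) = √11
T(6, 3)*(-127) = √11*(-127) = -127*√11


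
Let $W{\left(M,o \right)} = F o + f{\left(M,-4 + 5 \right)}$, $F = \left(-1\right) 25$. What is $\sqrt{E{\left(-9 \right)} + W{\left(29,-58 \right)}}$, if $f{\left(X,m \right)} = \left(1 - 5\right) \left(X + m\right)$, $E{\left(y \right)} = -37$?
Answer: $\sqrt{1293} \approx 35.958$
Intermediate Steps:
$f{\left(X,m \right)} = - 4 X - 4 m$ ($f{\left(X,m \right)} = - 4 \left(X + m\right) = - 4 X - 4 m$)
$F = -25$
$W{\left(M,o \right)} = -4 - 25 o - 4 M$ ($W{\left(M,o \right)} = - 25 o - \left(4 M + 4 \left(-4 + 5\right)\right) = - 25 o - \left(4 + 4 M\right) = -4 - 25 o - 4 M$)
$\sqrt{E{\left(-9 \right)} + W{\left(29,-58 \right)}} = \sqrt{-37 - -1330} = \sqrt{-37 + 1330} = \sqrt{1293}$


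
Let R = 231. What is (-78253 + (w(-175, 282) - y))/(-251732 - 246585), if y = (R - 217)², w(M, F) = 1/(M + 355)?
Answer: 14120819/89697060 ≈ 0.15743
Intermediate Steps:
w(M, F) = 1/(355 + M)
y = 196 (y = (231 - 217)² = 14² = 196)
(-78253 + (w(-175, 282) - y))/(-251732 - 246585) = (-78253 + (1/(355 - 175) - 1*196))/(-251732 - 246585) = (-78253 + (1/180 - 196))/(-498317) = (-78253 + (1/180 - 196))*(-1/498317) = (-78253 - 35279/180)*(-1/498317) = -14120819/180*(-1/498317) = 14120819/89697060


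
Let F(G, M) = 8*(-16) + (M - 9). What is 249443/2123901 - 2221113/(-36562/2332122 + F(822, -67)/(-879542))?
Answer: 2419094204911928777088250/16822390640168529 ≈ 1.4380e+8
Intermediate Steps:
F(G, M) = -137 + M (F(G, M) = -128 + (-9 + M) = -137 + M)
249443/2123901 - 2221113/(-36562/2332122 + F(822, -67)/(-879542)) = 249443/2123901 - 2221113/(-36562/2332122 + (-137 - 67)/(-879542)) = 249443*(1/2123901) - 2221113/(-36562*1/2332122 - 204*(-1/879542)) = 249443/2123901 - 2221113/(-18281/1166061 + 102/439771) = 249443/2123901 - 2221113/(-7920515429/512799812031) = 249443/2123901 - 2221113*(-512799812031/7920515429) = 249443/2123901 + 1138986328899610503/7920515429 = 2419094204911928777088250/16822390640168529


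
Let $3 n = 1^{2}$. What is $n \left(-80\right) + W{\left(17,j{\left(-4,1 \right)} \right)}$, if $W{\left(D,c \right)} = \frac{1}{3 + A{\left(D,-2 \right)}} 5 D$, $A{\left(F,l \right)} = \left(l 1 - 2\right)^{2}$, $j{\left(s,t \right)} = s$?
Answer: $- \frac{1265}{57} \approx -22.193$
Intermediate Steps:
$n = \frac{1}{3}$ ($n = \frac{1^{2}}{3} = \frac{1}{3} \cdot 1 = \frac{1}{3} \approx 0.33333$)
$A{\left(F,l \right)} = \left(-2 + l\right)^{2}$ ($A{\left(F,l \right)} = \left(l - 2\right)^{2} = \left(-2 + l\right)^{2}$)
$W{\left(D,c \right)} = \frac{5 D}{19}$ ($W{\left(D,c \right)} = \frac{1}{3 + \left(-2 - 2\right)^{2}} \cdot 5 D = \frac{1}{3 + \left(-4\right)^{2}} \cdot 5 D = \frac{1}{3 + 16} \cdot 5 D = \frac{1}{19} \cdot 5 D = \frac{5 D}{19}$)
$n \left(-80\right) + W{\left(17,j{\left(-4,1 \right)} \right)} = \frac{1}{3} \left(-80\right) + \frac{5}{19} \cdot 17 = - \frac{80}{3} + \frac{85}{19} = - \frac{1265}{57}$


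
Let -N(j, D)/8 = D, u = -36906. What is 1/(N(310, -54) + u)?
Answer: -1/36474 ≈ -2.7417e-5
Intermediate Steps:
N(j, D) = -8*D
1/(N(310, -54) + u) = 1/(-8*(-54) - 36906) = 1/(432 - 36906) = 1/(-36474) = -1/36474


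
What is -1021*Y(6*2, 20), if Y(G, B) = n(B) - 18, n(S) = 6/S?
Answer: 180717/10 ≈ 18072.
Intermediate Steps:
Y(G, B) = -18 + 6/B (Y(G, B) = 6/B - 18 = -18 + 6/B)
-1021*Y(6*2, 20) = -1021*(-18 + 6/20) = -1021*(-18 + 6*(1/20)) = -1021*(-18 + 3/10) = -1021*(-177/10) = 180717/10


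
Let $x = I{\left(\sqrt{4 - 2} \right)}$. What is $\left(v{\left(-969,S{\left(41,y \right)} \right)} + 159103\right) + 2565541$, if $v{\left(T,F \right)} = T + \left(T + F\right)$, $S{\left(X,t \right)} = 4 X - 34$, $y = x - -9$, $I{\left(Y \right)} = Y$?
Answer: $2722836$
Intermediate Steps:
$x = \sqrt{2}$ ($x = \sqrt{4 - 2} = \sqrt{2} \approx 1.4142$)
$y = 9 + \sqrt{2}$ ($y = \sqrt{2} - -9 = \sqrt{2} + 9 = 9 + \sqrt{2} \approx 10.414$)
$S{\left(X,t \right)} = -34 + 4 X$
$v{\left(T,F \right)} = F + 2 T$ ($v{\left(T,F \right)} = T + \left(F + T\right) = F + 2 T$)
$\left(v{\left(-969,S{\left(41,y \right)} \right)} + 159103\right) + 2565541 = \left(\left(\left(-34 + 4 \cdot 41\right) + 2 \left(-969\right)\right) + 159103\right) + 2565541 = \left(\left(\left(-34 + 164\right) - 1938\right) + 159103\right) + 2565541 = \left(\left(130 - 1938\right) + 159103\right) + 2565541 = \left(-1808 + 159103\right) + 2565541 = 157295 + 2565541 = 2722836$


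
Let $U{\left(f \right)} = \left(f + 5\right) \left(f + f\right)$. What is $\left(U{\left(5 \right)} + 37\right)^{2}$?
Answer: $18769$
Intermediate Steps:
$U{\left(f \right)} = 2 f \left(5 + f\right)$ ($U{\left(f \right)} = \left(5 + f\right) 2 f = 2 f \left(5 + f\right)$)
$\left(U{\left(5 \right)} + 37\right)^{2} = \left(2 \cdot 5 \left(5 + 5\right) + 37\right)^{2} = \left(2 \cdot 5 \cdot 10 + 37\right)^{2} = \left(100 + 37\right)^{2} = 137^{2} = 18769$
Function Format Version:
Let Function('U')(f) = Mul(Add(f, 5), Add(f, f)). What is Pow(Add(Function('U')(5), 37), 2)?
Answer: 18769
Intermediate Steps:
Function('U')(f) = Mul(2, f, Add(5, f)) (Function('U')(f) = Mul(Add(5, f), Mul(2, f)) = Mul(2, f, Add(5, f)))
Pow(Add(Function('U')(5), 37), 2) = Pow(Add(Mul(2, 5, Add(5, 5)), 37), 2) = Pow(Add(Mul(2, 5, 10), 37), 2) = Pow(Add(100, 37), 2) = Pow(137, 2) = 18769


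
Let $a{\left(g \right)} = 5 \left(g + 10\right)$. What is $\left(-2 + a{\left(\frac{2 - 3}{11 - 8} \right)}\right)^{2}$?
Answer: $\frac{19321}{9} \approx 2146.8$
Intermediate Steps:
$a{\left(g \right)} = 50 + 5 g$ ($a{\left(g \right)} = 5 \left(10 + g\right) = 50 + 5 g$)
$\left(-2 + a{\left(\frac{2 - 3}{11 - 8} \right)}\right)^{2} = \left(-2 + \left(50 + 5 \frac{2 - 3}{11 - 8}\right)\right)^{2} = \left(-2 + \left(50 + 5 \left(- \frac{1}{3}\right)\right)\right)^{2} = \left(-2 + \left(50 - \frac{5}{3}\right)\right)^{2} = \left(-2 + \frac{145}{3}\right)^{2} = \left(\frac{139}{3}\right)^{2} = \frac{19321}{9}$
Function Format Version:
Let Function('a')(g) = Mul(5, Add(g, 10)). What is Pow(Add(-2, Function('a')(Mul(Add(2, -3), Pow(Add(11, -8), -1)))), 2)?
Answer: Rational(19321, 9) ≈ 2146.8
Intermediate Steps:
Function('a')(g) = Add(50, Mul(5, g)) (Function('a')(g) = Mul(5, Add(10, g)) = Add(50, Mul(5, g)))
Pow(Add(-2, Function('a')(Mul(Add(2, -3), Pow(Add(11, -8), -1)))), 2) = Pow(Add(-2, Add(50, Mul(5, Mul(Add(2, -3), Pow(Add(11, -8), -1))))), 2) = Pow(Add(-2, Add(50, Mul(5, Mul(-1, Pow(3, -1))))), 2) = Pow(Add(-2, Add(50, Mul(5, Mul(-1, Rational(1, 3))))), 2) = Pow(Add(-2, Add(50, Mul(5, Rational(-1, 3)))), 2) = Pow(Add(-2, Add(50, Rational(-5, 3))), 2) = Pow(Add(-2, Rational(145, 3)), 2) = Pow(Rational(139, 3), 2) = Rational(19321, 9)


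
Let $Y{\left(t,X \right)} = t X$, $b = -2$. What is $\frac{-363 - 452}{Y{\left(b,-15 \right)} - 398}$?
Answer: $\frac{815}{368} \approx 2.2147$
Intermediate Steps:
$Y{\left(t,X \right)} = X t$
$\frac{-363 - 452}{Y{\left(b,-15 \right)} - 398} = \frac{-363 - 452}{\left(-15\right) \left(-2\right) - 398} = - \frac{815}{30 - 398} = - \frac{815}{-368} = \left(-815\right) \left(- \frac{1}{368}\right) = \frac{815}{368}$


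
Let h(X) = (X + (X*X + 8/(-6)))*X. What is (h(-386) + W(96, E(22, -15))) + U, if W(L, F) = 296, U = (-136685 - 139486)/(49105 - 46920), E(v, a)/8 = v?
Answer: -376012994893/6555 ≈ -5.7363e+7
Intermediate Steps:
E(v, a) = 8*v
U = -276171/2185 ≈ -126.39
h(X) = X*(-4/3 + X + X**2) (h(X) = (X + (X**2 + 8*(-1/6)))*X = (X + (X**2 - 4/3))*X = (X + (-4/3 + X**2))*X = (-4/3 + X + X**2)*X = X*(-4/3 + X + X**2))
(h(-386) + W(96, E(22, -15))) + U = (-386*(-4/3 - 386 + (-386)**2) + 296) - 276171/2185 = (-386*(-4/3 - 386 + 148996) + 296) - 276171/2185 = (-386*445826/3 + 296) - 276171/2185 = (-172088836/3 + 296) - 276171/2185 = -172087948/3 - 276171/2185 = -376012994893/6555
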